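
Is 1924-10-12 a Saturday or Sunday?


Anchor: Jan 1, 1924. With p = 1924 - 1 = 1923: (p + p//4 - p//100 + p//400) mod 7 = (1923 + 480 - 19 + 4) mod 7 = 2388 mod 7 = 1 -> Tuesday (Mon=0 ... Sun=6)
Day of year: 286; offset = 285
Weekday index = (1 + 285) mod 7 = 6 -> Sunday
Weekend days: Saturday, Sunday

Yes


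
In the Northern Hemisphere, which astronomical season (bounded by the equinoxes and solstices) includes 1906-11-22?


Date: November 22
Astronomical Autumn (approx.; exact equinox/solstice day varies by year): September 22 to December 20
November 22 falls within the Autumn window

Autumn


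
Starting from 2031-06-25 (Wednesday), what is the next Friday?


Current: Wednesday
Target: Friday
Days ahead: 2

Next Friday: 2031-06-27


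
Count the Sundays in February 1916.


February 1916 has 29 days
Anchor: Jan 1, 1916. With p = 1916 - 1 = 1915: (p + p//4 - p//100 + p//400) mod 7 = (1915 + 478 - 19 + 4) mod 7 = 2378 mod 7 = 5 -> Saturday (Mon=0 ... Sun=6)
Days before February (Jan): 31; February 1 index = (5 + 31) mod 7 = 1 -> Tuesday
First Sunday is February 6
Sundays: 6, 13, 20, 27

4 Sundays


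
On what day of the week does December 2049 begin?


Target: December 1, 2049
Anchor: Jan 1, 2049. With p = 2049 - 1 = 2048: (p + p//4 - p//100 + p//400) mod 7 = (2048 + 512 - 20 + 5) mod 7 = 2545 mod 7 = 4 -> Friday (Mon=0 ... Sun=6)
Days before December (Jan-Nov): 334 days
Weekday index = (4 + 334) mod 7 = 2

Wednesday


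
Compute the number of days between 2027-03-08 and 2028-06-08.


From 2027-03-08 to 2028-06-08
2027-03-08: days before March = 31 + 28 = 59 (2027 is not a leap year); day of year = 59 + 8 = 67
2028-06-08: days before June = 31 + 29 + 31 + 30 + 31 = 152 (2028 is a leap year); day of year = 152 + 8 = 160
Rest of 2027: 365 - 67 = 298
Total = 298 + 160 = 458

458 days


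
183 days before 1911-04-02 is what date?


Start: 1911-04-02, subtract 183 days
Back 2 days from April 2 reaches March 31, 1911 -> 181 left
March 1911 has 31 days -> back to February 28, 1911 -> 150 left
February 1911 has 28 days -> back to January 31, 1911 -> 122 left
January 1911 has 31 days -> back to December 31, 1910 -> 91 left
December 1910 has 31 days -> back to November 30, 1910 -> 60 left
November 1910 has 30 days -> back to October 31, 1910 -> 30 left
October 1910: 31 - 30 = 1 -> lands on October 1

Result: 1910-10-01


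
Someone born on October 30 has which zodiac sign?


Date: October 30
Conventional tropical zodiac dates: Scorpio from October 23 onward; Sagittarius starts November 22
October 30 falls within the Scorpio range

Scorpio


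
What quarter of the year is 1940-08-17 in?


Month: August (month 8)
Q1: Jan-Mar, Q2: Apr-Jun, Q3: Jul-Sep, Q4: Oct-Dec

Q3


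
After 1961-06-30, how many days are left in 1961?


Day of year: 181 of 365
Remaining = 365 - 181

184 days


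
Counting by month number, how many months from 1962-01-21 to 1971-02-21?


From January 1962 to February 1971
9 years * 12 = 108 months, plus 1 month = 109

109 months


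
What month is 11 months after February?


February is month 2
2 + 11 = 13; wrap: 13 - 12 = 1

January


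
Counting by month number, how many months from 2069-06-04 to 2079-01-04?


From June 2069 to January 2079
10 years * 12 = 120 months, minus 5 months = 115

115 months


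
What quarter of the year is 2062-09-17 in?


Month: September (month 9)
Q1: Jan-Mar, Q2: Apr-Jun, Q3: Jul-Sep, Q4: Oct-Dec

Q3


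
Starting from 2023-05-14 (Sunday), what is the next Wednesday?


Current: Sunday
Target: Wednesday
Days ahead: 3

Next Wednesday: 2023-05-17


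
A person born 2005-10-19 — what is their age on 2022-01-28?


Birth: 2005-10-19
Reference: 2022-01-28
Year difference: 2022 - 2005 = 17
Birthday not yet reached in 2022, subtract 1

16 years old


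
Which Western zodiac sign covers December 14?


Date: December 14
Conventional tropical zodiac dates: Sagittarius from November 22 onward; Capricorn starts December 22
December 14 falls within the Sagittarius range

Sagittarius


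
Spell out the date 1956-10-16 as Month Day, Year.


ISO 1956-10-16 parses as year=1956, month=10, day=16
Month 10 -> October

October 16, 1956


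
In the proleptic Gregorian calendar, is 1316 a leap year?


Gregorian leap year rule: divisible by 4, but not by 100, unless also by 400.
1316 is divisible by 4 but not 100 -> leap year

Yes


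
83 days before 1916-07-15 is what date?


Start: 1916-07-15, subtract 83 days
Back 15 days from July 15 reaches June 30, 1916 -> 68 left
June 1916 has 30 days -> back to May 31, 1916 -> 38 left
May 1916 has 31 days -> back to April 30, 1916 -> 7 left
April 1916: 30 - 7 = 23 -> lands on April 23

Result: 1916-04-23


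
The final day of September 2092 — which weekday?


September 2092 has 30 days
Anchor: Jan 1, 2092. With p = 2092 - 1 = 2091: (p + p//4 - p//100 + p//400) mod 7 = (2091 + 522 - 20 + 5) mod 7 = 2598 mod 7 = 1 -> Tuesday (Mon=0 ... Sun=6)
Days before September (Jan-Aug): 244; September 1 index = (1 + 244) mod 7 = 0 -> Monday
Last day offset: 30 - 1 = 29 days
Weekday index = (0 + 29) mod 7 = 1

Tuesday, September 30


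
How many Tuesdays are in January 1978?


January 1978 has 31 days
Anchor: Jan 1, 1978. With p = 1978 - 1 = 1977: (p + p//4 - p//100 + p//400) mod 7 = (1977 + 494 - 19 + 4) mod 7 = 2456 mod 7 = 6 -> Sunday (Mon=0 ... Sun=6)
January 1 is the anchor itself -> Sunday
First Tuesday is January 3
Tuesdays: 3, 10, 17, 24, 31

5 Tuesdays


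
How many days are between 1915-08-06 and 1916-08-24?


From 1915-08-06 to 1916-08-24
1915-08-06: days before August = 31 + 28 + 31 + 30 + 31 + 30 + 31 = 212 (1915 is not a leap year); day of year = 212 + 6 = 218
1916-08-24: days before August = 31 + 29 + 31 + 30 + 31 + 30 + 31 = 213 (1916 is a leap year); day of year = 213 + 24 = 237
Rest of 1915: 365 - 218 = 147
Total = 147 + 237 = 384

384 days


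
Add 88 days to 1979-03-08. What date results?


Start: 1979-03-08, add 88 days
March 1979 has 31 days: 31 - 8 = 23 days to March 31 -> 65 left
April 1979 has 30 days -> 35 left
May 1979 has 31 days -> 4 left
June 1979: 4 <= 30 -> lands on June 4

Result: 1979-06-04


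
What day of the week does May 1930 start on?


Target: May 1, 1930
Anchor: Jan 1, 1930. With p = 1930 - 1 = 1929: (p + p//4 - p//100 + p//400) mod 7 = (1929 + 482 - 19 + 4) mod 7 = 2396 mod 7 = 2 -> Wednesday (Mon=0 ... Sun=6)
Days before May (Jan-Apr): 120 days
Weekday index = (2 + 120) mod 7 = 3

Thursday


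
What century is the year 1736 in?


Century = (year - 1) // 100 + 1
= (1736 - 1) // 100 + 1
= 1735 // 100 + 1
= 17 + 1

18th century


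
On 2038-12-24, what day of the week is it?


Date: December 24, 2038
Anchor: Jan 1, 2038. With p = 2038 - 1 = 2037: (p + p//4 - p//100 + p//400) mod 7 = (2037 + 509 - 20 + 5) mod 7 = 2531 mod 7 = 4 -> Friday (Mon=0 ... Sun=6)
Days before December (Jan-Nov): 334; offset = 334 + 24 - 1 = 357
Weekday index = (4 + 357) mod 7 = 4

Day of the week: Friday


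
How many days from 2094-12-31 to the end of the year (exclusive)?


Day of year: 365 of 365
Remaining = 365 - 365

0 days


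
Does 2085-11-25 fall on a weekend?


Anchor: Jan 1, 2085. With p = 2085 - 1 = 2084: (p + p//4 - p//100 + p//400) mod 7 = (2084 + 521 - 20 + 5) mod 7 = 2590 mod 7 = 0 -> Monday (Mon=0 ... Sun=6)
Day of year: 329; offset = 328
Weekday index = (0 + 328) mod 7 = 6 -> Sunday
Weekend days: Saturday, Sunday

Yes


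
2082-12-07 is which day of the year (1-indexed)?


Date: December 7, 2082
Days in months 1 through 11: 334
Plus 7 days in December

Day of year: 341


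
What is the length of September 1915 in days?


September 1915

30 days


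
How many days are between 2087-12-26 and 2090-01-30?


From 2087-12-26 to 2090-01-30
2087-12-26: days before December = 31 + 28 + 31 + 30 + 31 + 30 + 31 + 31 + 30 + 31 + 30 = 334 (2087 is not a leap year); day of year = 334 + 26 = 360
2090-01-30: day of year = 30
Rest of 2087: 365 - 360 = 5
Full years 2088 (366), 2089 (365): 731
Total = 5 + 731 + 30 = 766

766 days


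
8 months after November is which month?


November is month 11
11 + 8 = 19; wrap: 19 - 12 = 7

July


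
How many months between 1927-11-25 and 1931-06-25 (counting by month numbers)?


From November 1927 to June 1931
4 years * 12 = 48 months, minus 5 months = 43

43 months


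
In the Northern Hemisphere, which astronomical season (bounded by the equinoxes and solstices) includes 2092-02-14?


Date: February 14
Astronomical Winter (approx.; exact equinox/solstice day varies by year): December 21 to March 19
February 14 falls within the Winter window

Winter


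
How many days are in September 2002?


September 2002

30 days


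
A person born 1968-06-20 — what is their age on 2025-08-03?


Birth: 1968-06-20
Reference: 2025-08-03
Year difference: 2025 - 1968 = 57

57 years old


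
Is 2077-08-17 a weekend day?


Anchor: Jan 1, 2077. With p = 2077 - 1 = 2076: (p + p//4 - p//100 + p//400) mod 7 = (2076 + 519 - 20 + 5) mod 7 = 2580 mod 7 = 4 -> Friday (Mon=0 ... Sun=6)
Day of year: 229; offset = 228
Weekday index = (4 + 228) mod 7 = 1 -> Tuesday
Weekend days: Saturday, Sunday

No


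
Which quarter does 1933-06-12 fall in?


Month: June (month 6)
Q1: Jan-Mar, Q2: Apr-Jun, Q3: Jul-Sep, Q4: Oct-Dec

Q2


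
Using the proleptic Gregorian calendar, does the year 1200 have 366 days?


Gregorian leap year rule: divisible by 4, but not by 100, unless also by 400.
1200 is divisible by 400 -> leap year

Yes


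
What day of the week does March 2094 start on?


Target: March 1, 2094
Anchor: Jan 1, 2094. With p = 2094 - 1 = 2093: (p + p//4 - p//100 + p//400) mod 7 = (2093 + 523 - 20 + 5) mod 7 = 2601 mod 7 = 4 -> Friday (Mon=0 ... Sun=6)
Days before March (Jan-Feb): 59 days
Weekday index = (4 + 59) mod 7 = 0

Monday


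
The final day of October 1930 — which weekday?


October 1930 has 31 days
Anchor: Jan 1, 1930. With p = 1930 - 1 = 1929: (p + p//4 - p//100 + p//400) mod 7 = (1929 + 482 - 19 + 4) mod 7 = 2396 mod 7 = 2 -> Wednesday (Mon=0 ... Sun=6)
Days before October (Jan-Sep): 273; October 1 index = (2 + 273) mod 7 = 2 -> Wednesday
Last day offset: 31 - 1 = 30 days
Weekday index = (2 + 30) mod 7 = 4

Friday, October 31


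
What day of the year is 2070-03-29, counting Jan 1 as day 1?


Date: March 29, 2070
Days in months 1 through 2: 59
Plus 29 days in March

Day of year: 88


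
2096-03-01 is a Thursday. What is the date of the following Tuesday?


Current: Thursday
Target: Tuesday
Days ahead: 5

Next Tuesday: 2096-03-06


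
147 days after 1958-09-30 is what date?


Start: 1958-09-30, add 147 days
September 30 is the last day of September 1958 -> 147 left
October 1958 has 31 days -> 116 left
November 1958 has 30 days -> 86 left
December 1958 has 31 days -> 55 left
January 1959 has 31 days -> 24 left
February 1959: 24 <= 28 -> lands on February 24

Result: 1959-02-24


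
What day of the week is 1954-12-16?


Date: December 16, 1954
Anchor: Jan 1, 1954. With p = 1954 - 1 = 1953: (p + p//4 - p//100 + p//400) mod 7 = (1953 + 488 - 19 + 4) mod 7 = 2426 mod 7 = 4 -> Friday (Mon=0 ... Sun=6)
Days before December (Jan-Nov): 334; offset = 334 + 16 - 1 = 349
Weekday index = (4 + 349) mod 7 = 3

Day of the week: Thursday


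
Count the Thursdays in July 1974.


July 1974 has 31 days
Anchor: Jan 1, 1974. With p = 1974 - 1 = 1973: (p + p//4 - p//100 + p//400) mod 7 = (1973 + 493 - 19 + 4) mod 7 = 2451 mod 7 = 1 -> Tuesday (Mon=0 ... Sun=6)
Days before July (Jan-Jun): 181; July 1 index = (1 + 181) mod 7 = 0 -> Monday
First Thursday is July 4
Thursdays: 4, 11, 18, 25

4 Thursdays


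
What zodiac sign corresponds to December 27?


Date: December 27
Conventional tropical zodiac dates: Capricorn from December 22 onward; Aquarius starts January 20
December 27 falls within the Capricorn range

Capricorn


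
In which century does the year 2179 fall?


Century = (year - 1) // 100 + 1
= (2179 - 1) // 100 + 1
= 2178 // 100 + 1
= 21 + 1

22nd century


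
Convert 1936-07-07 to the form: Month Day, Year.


ISO 1936-07-07 parses as year=1936, month=07, day=07
Month 7 -> July

July 7, 1936


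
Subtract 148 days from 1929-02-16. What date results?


Start: 1929-02-16, subtract 148 days
Back 16 days from February 16 reaches January 31, 1929 -> 132 left
January 1929 has 31 days -> back to December 31, 1928 -> 101 left
December 1928 has 31 days -> back to November 30, 1928 -> 70 left
November 1928 has 30 days -> back to October 31, 1928 -> 40 left
October 1928 has 31 days -> back to September 30, 1928 -> 9 left
September 1928: 30 - 9 = 21 -> lands on September 21

Result: 1928-09-21


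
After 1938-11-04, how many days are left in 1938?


Day of year: 308 of 365
Remaining = 365 - 308

57 days


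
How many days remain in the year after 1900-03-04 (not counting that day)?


Day of year: 63 of 365
Remaining = 365 - 63

302 days


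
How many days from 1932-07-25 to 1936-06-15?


From 1932-07-25 to 1936-06-15
1932-07-25: days before July = 31 + 29 + 31 + 30 + 31 + 30 = 182 (1932 is a leap year); day of year = 182 + 25 = 207
1936-06-15: days before June = 31 + 29 + 31 + 30 + 31 = 152 (1936 is a leap year); day of year = 152 + 15 = 167
Rest of 1932: 366 - 207 = 159
Full years 1933 (365), 1934 (365), 1935 (365): 1095
Total = 159 + 1095 + 167 = 1421

1421 days


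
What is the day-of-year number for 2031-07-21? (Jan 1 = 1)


Date: July 21, 2031
Days in months 1 through 6: 181
Plus 21 days in July

Day of year: 202


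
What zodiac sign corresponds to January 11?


Date: January 11
Conventional tropical zodiac dates: Capricorn from December 22 onward; Aquarius starts January 20
January 11 falls within the Capricorn range

Capricorn


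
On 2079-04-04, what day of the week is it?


Date: April 4, 2079
Anchor: Jan 1, 2079. With p = 2079 - 1 = 2078: (p + p//4 - p//100 + p//400) mod 7 = (2078 + 519 - 20 + 5) mod 7 = 2582 mod 7 = 6 -> Sunday (Mon=0 ... Sun=6)
Days before April (Jan-Mar): 90; offset = 90 + 4 - 1 = 93
Weekday index = (6 + 93) mod 7 = 1

Day of the week: Tuesday


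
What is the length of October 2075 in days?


October 2075

31 days


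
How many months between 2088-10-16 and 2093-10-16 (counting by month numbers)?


From October 2088 to October 2093
5 years * 12 = 60 months = 60

60 months


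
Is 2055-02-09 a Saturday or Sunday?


Anchor: Jan 1, 2055. With p = 2055 - 1 = 2054: (p + p//4 - p//100 + p//400) mod 7 = (2054 + 513 - 20 + 5) mod 7 = 2552 mod 7 = 4 -> Friday (Mon=0 ... Sun=6)
Day of year: 40; offset = 39
Weekday index = (4 + 39) mod 7 = 1 -> Tuesday
Weekend days: Saturday, Sunday

No


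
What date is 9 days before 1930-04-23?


Start: 1930-04-23, subtract 9 days
23 - 9 = 14 stays within April 1930

Result: 1930-04-14


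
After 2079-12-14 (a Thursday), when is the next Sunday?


Current: Thursday
Target: Sunday
Days ahead: 3

Next Sunday: 2079-12-17


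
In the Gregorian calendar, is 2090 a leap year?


Gregorian leap year rule: divisible by 4, but not by 100, unless also by 400.
2090 is not divisible by 4 -> not a leap year

No


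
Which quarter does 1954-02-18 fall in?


Month: February (month 2)
Q1: Jan-Mar, Q2: Apr-Jun, Q3: Jul-Sep, Q4: Oct-Dec

Q1


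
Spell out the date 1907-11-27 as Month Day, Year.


ISO 1907-11-27 parses as year=1907, month=11, day=27
Month 11 -> November

November 27, 1907


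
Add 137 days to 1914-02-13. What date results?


Start: 1914-02-13, add 137 days
February 1914 has 28 days: 28 - 13 = 15 days to February 28 -> 122 left
March 1914 has 31 days -> 91 left
April 1914 has 30 days -> 61 left
May 1914 has 31 days -> 30 left
June 1914: 30 <= 30 -> lands on June 30

Result: 1914-06-30


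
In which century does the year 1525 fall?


Century = (year - 1) // 100 + 1
= (1525 - 1) // 100 + 1
= 1524 // 100 + 1
= 15 + 1

16th century


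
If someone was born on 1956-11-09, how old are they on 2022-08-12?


Birth: 1956-11-09
Reference: 2022-08-12
Year difference: 2022 - 1956 = 66
Birthday not yet reached in 2022, subtract 1

65 years old


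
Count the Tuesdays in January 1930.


January 1930 has 31 days
Anchor: Jan 1, 1930. With p = 1930 - 1 = 1929: (p + p//4 - p//100 + p//400) mod 7 = (1929 + 482 - 19 + 4) mod 7 = 2396 mod 7 = 2 -> Wednesday (Mon=0 ... Sun=6)
January 1 is the anchor itself -> Wednesday
First Tuesday is January 7
Tuesdays: 7, 14, 21, 28

4 Tuesdays


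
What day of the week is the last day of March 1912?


March 1912 has 31 days
Anchor: Jan 1, 1912. With p = 1912 - 1 = 1911: (p + p//4 - p//100 + p//400) mod 7 = (1911 + 477 - 19 + 4) mod 7 = 2373 mod 7 = 0 -> Monday (Mon=0 ... Sun=6)
Days before March (Jan-Feb): 60; March 1 index = (0 + 60) mod 7 = 4 -> Friday
Last day offset: 31 - 1 = 30 days
Weekday index = (4 + 30) mod 7 = 6

Sunday, March 31


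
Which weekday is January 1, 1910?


Target: January 1, 1910
Anchor: Jan 1, 1910. With p = 1910 - 1 = 1909: (p + p//4 - p//100 + p//400) mod 7 = (1909 + 477 - 19 + 4) mod 7 = 2371 mod 7 = 5 -> Saturday (Mon=0 ... Sun=6)
Offset from anchor: 0 days
Weekday index = (5 + 0) mod 7 = 5

Saturday


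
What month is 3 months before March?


March is month 3
3 - 3 = 0; wrap: 0 + 12 = 12

December


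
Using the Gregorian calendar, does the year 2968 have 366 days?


Gregorian leap year rule: divisible by 4, but not by 100, unless also by 400.
2968 is divisible by 4 but not 100 -> leap year

Yes


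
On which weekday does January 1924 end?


January 1924 has 31 days
Anchor: Jan 1, 1924. With p = 1924 - 1 = 1923: (p + p//4 - p//100 + p//400) mod 7 = (1923 + 480 - 19 + 4) mod 7 = 2388 mod 7 = 1 -> Tuesday (Mon=0 ... Sun=6)
January 1 is the anchor itself -> Tuesday
Last day offset: 31 - 1 = 30 days
Weekday index = (1 + 30) mod 7 = 3

Thursday, January 31


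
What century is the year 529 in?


Century = (year - 1) // 100 + 1
= (529 - 1) // 100 + 1
= 528 // 100 + 1
= 5 + 1

6th century


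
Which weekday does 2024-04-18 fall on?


Date: April 18, 2024
Anchor: Jan 1, 2024. With p = 2024 - 1 = 2023: (p + p//4 - p//100 + p//400) mod 7 = (2023 + 505 - 20 + 5) mod 7 = 2513 mod 7 = 0 -> Monday (Mon=0 ... Sun=6)
Days before April (Jan-Mar): 91; offset = 91 + 18 - 1 = 108
Weekday index = (0 + 108) mod 7 = 3

Day of the week: Thursday


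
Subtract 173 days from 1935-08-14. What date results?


Start: 1935-08-14, subtract 173 days
Back 14 days from August 14 reaches July 31, 1935 -> 159 left
July 1935 has 31 days -> back to June 30, 1935 -> 128 left
June 1935 has 30 days -> back to May 31, 1935 -> 98 left
May 1935 has 31 days -> back to April 30, 1935 -> 67 left
April 1935 has 30 days -> back to March 31, 1935 -> 37 left
March 1935 has 31 days -> back to February 28, 1935 -> 6 left
February 1935: 28 - 6 = 22 -> lands on February 22

Result: 1935-02-22


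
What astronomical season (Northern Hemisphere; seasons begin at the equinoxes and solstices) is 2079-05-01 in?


Date: May 1
Astronomical Spring (approx.; exact equinox/solstice day varies by year): March 20 to June 20
May 1 falls within the Spring window

Spring


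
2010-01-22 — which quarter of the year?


Month: January (month 1)
Q1: Jan-Mar, Q2: Apr-Jun, Q3: Jul-Sep, Q4: Oct-Dec

Q1


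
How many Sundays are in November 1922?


November 1922 has 30 days
Anchor: Jan 1, 1922. With p = 1922 - 1 = 1921: (p + p//4 - p//100 + p//400) mod 7 = (1921 + 480 - 19 + 4) mod 7 = 2386 mod 7 = 6 -> Sunday (Mon=0 ... Sun=6)
Days before November (Jan-Oct): 304; November 1 index = (6 + 304) mod 7 = 2 -> Wednesday
First Sunday is November 5
Sundays: 5, 12, 19, 26

4 Sundays


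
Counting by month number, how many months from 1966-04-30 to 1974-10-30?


From April 1966 to October 1974
8 years * 12 = 96 months, plus 6 months = 102

102 months


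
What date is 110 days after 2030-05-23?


Start: 2030-05-23, add 110 days
May 2030 has 31 days: 31 - 23 = 8 days to May 31 -> 102 left
June 2030 has 30 days -> 72 left
July 2030 has 31 days -> 41 left
August 2030 has 31 days -> 10 left
September 2030: 10 <= 30 -> lands on September 10

Result: 2030-09-10


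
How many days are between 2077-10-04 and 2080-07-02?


From 2077-10-04 to 2080-07-02
2077-10-04: days before October = 31 + 28 + 31 + 30 + 31 + 30 + 31 + 31 + 30 = 273 (2077 is not a leap year); day of year = 273 + 4 = 277
2080-07-02: days before July = 31 + 29 + 31 + 30 + 31 + 30 = 182 (2080 is a leap year); day of year = 182 + 2 = 184
Rest of 2077: 365 - 277 = 88
Full years 2078 (365), 2079 (365): 730
Total = 88 + 730 + 184 = 1002

1002 days


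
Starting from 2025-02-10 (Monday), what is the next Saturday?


Current: Monday
Target: Saturday
Days ahead: 5

Next Saturday: 2025-02-15


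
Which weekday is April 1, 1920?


Target: April 1, 1920
Anchor: Jan 1, 1920. With p = 1920 - 1 = 1919: (p + p//4 - p//100 + p//400) mod 7 = (1919 + 479 - 19 + 4) mod 7 = 2383 mod 7 = 3 -> Thursday (Mon=0 ... Sun=6)
Days before April (Jan-Mar): 91 days
Weekday index = (3 + 91) mod 7 = 3

Thursday


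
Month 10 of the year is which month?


Month 10 of 12

October


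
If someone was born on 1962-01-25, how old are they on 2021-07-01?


Birth: 1962-01-25
Reference: 2021-07-01
Year difference: 2021 - 1962 = 59

59 years old


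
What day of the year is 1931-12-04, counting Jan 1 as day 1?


Date: December 4, 1931
Days in months 1 through 11: 334
Plus 4 days in December

Day of year: 338


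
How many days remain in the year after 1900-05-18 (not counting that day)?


Day of year: 138 of 365
Remaining = 365 - 138

227 days


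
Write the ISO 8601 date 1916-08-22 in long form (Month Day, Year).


ISO 1916-08-22 parses as year=1916, month=08, day=22
Month 8 -> August

August 22, 1916


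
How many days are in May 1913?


May 1913

31 days


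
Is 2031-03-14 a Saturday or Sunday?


Anchor: Jan 1, 2031. With p = 2031 - 1 = 2030: (p + p//4 - p//100 + p//400) mod 7 = (2030 + 507 - 20 + 5) mod 7 = 2522 mod 7 = 2 -> Wednesday (Mon=0 ... Sun=6)
Day of year: 73; offset = 72
Weekday index = (2 + 72) mod 7 = 4 -> Friday
Weekend days: Saturday, Sunday

No


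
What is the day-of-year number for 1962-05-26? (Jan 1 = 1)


Date: May 26, 1962
Days in months 1 through 4: 120
Plus 26 days in May

Day of year: 146


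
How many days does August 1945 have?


August 1945

31 days


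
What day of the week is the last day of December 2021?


December 2021 has 31 days
Anchor: Jan 1, 2021. With p = 2021 - 1 = 2020: (p + p//4 - p//100 + p//400) mod 7 = (2020 + 505 - 20 + 5) mod 7 = 2510 mod 7 = 4 -> Friday (Mon=0 ... Sun=6)
Days before December (Jan-Nov): 334; December 1 index = (4 + 334) mod 7 = 2 -> Wednesday
Last day offset: 31 - 1 = 30 days
Weekday index = (2 + 30) mod 7 = 4

Friday, December 31


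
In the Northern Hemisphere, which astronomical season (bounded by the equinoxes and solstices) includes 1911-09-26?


Date: September 26
Astronomical Autumn (approx.; exact equinox/solstice day varies by year): September 22 to December 20
September 26 falls within the Autumn window

Autumn


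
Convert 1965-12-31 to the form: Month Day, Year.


ISO 1965-12-31 parses as year=1965, month=12, day=31
Month 12 -> December

December 31, 1965


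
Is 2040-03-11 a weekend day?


Anchor: Jan 1, 2040. With p = 2040 - 1 = 2039: (p + p//4 - p//100 + p//400) mod 7 = (2039 + 509 - 20 + 5) mod 7 = 2533 mod 7 = 6 -> Sunday (Mon=0 ... Sun=6)
Day of year: 71; offset = 70
Weekday index = (6 + 70) mod 7 = 6 -> Sunday
Weekend days: Saturday, Sunday

Yes


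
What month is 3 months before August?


August is month 8
8 - 3 = 5

May


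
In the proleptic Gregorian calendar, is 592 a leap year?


Gregorian leap year rule: divisible by 4, but not by 100, unless also by 400.
592 is divisible by 4 but not 100 -> leap year

Yes


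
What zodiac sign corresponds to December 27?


Date: December 27
Conventional tropical zodiac dates: Capricorn from December 22 onward; Aquarius starts January 20
December 27 falls within the Capricorn range

Capricorn


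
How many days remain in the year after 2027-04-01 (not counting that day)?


Day of year: 91 of 365
Remaining = 365 - 91

274 days


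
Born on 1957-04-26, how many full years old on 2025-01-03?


Birth: 1957-04-26
Reference: 2025-01-03
Year difference: 2025 - 1957 = 68
Birthday not yet reached in 2025, subtract 1

67 years old


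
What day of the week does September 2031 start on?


Target: September 1, 2031
Anchor: Jan 1, 2031. With p = 2031 - 1 = 2030: (p + p//4 - p//100 + p//400) mod 7 = (2030 + 507 - 20 + 5) mod 7 = 2522 mod 7 = 2 -> Wednesday (Mon=0 ... Sun=6)
Days before September (Jan-Aug): 243 days
Weekday index = (2 + 243) mod 7 = 0

Monday


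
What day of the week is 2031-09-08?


Date: September 8, 2031
Anchor: Jan 1, 2031. With p = 2031 - 1 = 2030: (p + p//4 - p//100 + p//400) mod 7 = (2030 + 507 - 20 + 5) mod 7 = 2522 mod 7 = 2 -> Wednesday (Mon=0 ... Sun=6)
Days before September (Jan-Aug): 243; offset = 243 + 8 - 1 = 250
Weekday index = (2 + 250) mod 7 = 0

Day of the week: Monday


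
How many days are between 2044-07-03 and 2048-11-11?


From 2044-07-03 to 2048-11-11
2044-07-03: days before July = 31 + 29 + 31 + 30 + 31 + 30 = 182 (2044 is a leap year); day of year = 182 + 3 = 185
2048-11-11: days before November = 31 + 29 + 31 + 30 + 31 + 30 + 31 + 31 + 30 + 31 = 305 (2048 is a leap year); day of year = 305 + 11 = 316
Rest of 2044: 366 - 185 = 181
Full years 2045 (365), 2046 (365), 2047 (365): 1095
Total = 181 + 1095 + 316 = 1592

1592 days


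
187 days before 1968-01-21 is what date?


Start: 1968-01-21, subtract 187 days
Back 21 days from January 21 reaches December 31, 1967 -> 166 left
December 1967 has 31 days -> back to November 30, 1967 -> 135 left
November 1967 has 30 days -> back to October 31, 1967 -> 105 left
October 1967 has 31 days -> back to September 30, 1967 -> 74 left
September 1967 has 30 days -> back to August 31, 1967 -> 44 left
August 1967 has 31 days -> back to July 31, 1967 -> 13 left
July 1967: 31 - 13 = 18 -> lands on July 18

Result: 1967-07-18


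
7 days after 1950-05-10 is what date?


Start: 1950-05-10, add 7 days
May 1950 has 31 days; 10 + 7 = 17 stays within May

Result: 1950-05-17


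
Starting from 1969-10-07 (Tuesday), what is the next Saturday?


Current: Tuesday
Target: Saturday
Days ahead: 4

Next Saturday: 1969-10-11


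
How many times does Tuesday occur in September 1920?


September 1920 has 30 days
Anchor: Jan 1, 1920. With p = 1920 - 1 = 1919: (p + p//4 - p//100 + p//400) mod 7 = (1919 + 479 - 19 + 4) mod 7 = 2383 mod 7 = 3 -> Thursday (Mon=0 ... Sun=6)
Days before September (Jan-Aug): 244; September 1 index = (3 + 244) mod 7 = 2 -> Wednesday
First Tuesday is September 7
Tuesdays: 7, 14, 21, 28

4 Tuesdays


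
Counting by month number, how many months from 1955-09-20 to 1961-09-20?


From September 1955 to September 1961
6 years * 12 = 72 months = 72

72 months


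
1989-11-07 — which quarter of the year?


Month: November (month 11)
Q1: Jan-Mar, Q2: Apr-Jun, Q3: Jul-Sep, Q4: Oct-Dec

Q4


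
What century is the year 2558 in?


Century = (year - 1) // 100 + 1
= (2558 - 1) // 100 + 1
= 2557 // 100 + 1
= 25 + 1

26th century


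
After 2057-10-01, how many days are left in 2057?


Day of year: 274 of 365
Remaining = 365 - 274

91 days


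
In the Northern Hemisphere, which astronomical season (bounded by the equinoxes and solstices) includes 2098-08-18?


Date: August 18
Astronomical Summer (approx.; exact equinox/solstice day varies by year): June 21 to September 21
August 18 falls within the Summer window

Summer


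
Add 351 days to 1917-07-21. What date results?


Start: 1917-07-21, add 351 days
July 1917 has 31 days: 31 - 21 = 10 days to July 31 -> 341 left
August 1917 has 31 days -> 310 left
September 1917 has 30 days -> 280 left
October 1917 has 31 days -> 249 left
November 1917 has 30 days -> 219 left
December 1917 has 31 days -> 188 left
January 1918 has 31 days -> 157 left
February 1918 has 28 days -> 129 left
March 1918 has 31 days -> 98 left
April 1918 has 30 days -> 68 left
May 1918 has 31 days -> 37 left
June 1918 has 30 days -> 7 left
July 1918: 7 <= 31 -> lands on July 7

Result: 1918-07-07


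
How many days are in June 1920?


June 1920

30 days


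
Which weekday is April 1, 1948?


Target: April 1, 1948
Anchor: Jan 1, 1948. With p = 1948 - 1 = 1947: (p + p//4 - p//100 + p//400) mod 7 = (1947 + 486 - 19 + 4) mod 7 = 2418 mod 7 = 3 -> Thursday (Mon=0 ... Sun=6)
Days before April (Jan-Mar): 91 days
Weekday index = (3 + 91) mod 7 = 3

Thursday


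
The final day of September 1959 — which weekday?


September 1959 has 30 days
Anchor: Jan 1, 1959. With p = 1959 - 1 = 1958: (p + p//4 - p//100 + p//400) mod 7 = (1958 + 489 - 19 + 4) mod 7 = 2432 mod 7 = 3 -> Thursday (Mon=0 ... Sun=6)
Days before September (Jan-Aug): 243; September 1 index = (3 + 243) mod 7 = 1 -> Tuesday
Last day offset: 30 - 1 = 29 days
Weekday index = (1 + 29) mod 7 = 2

Wednesday, September 30


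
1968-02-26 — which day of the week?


Date: February 26, 1968
Anchor: Jan 1, 1968. With p = 1968 - 1 = 1967: (p + p//4 - p//100 + p//400) mod 7 = (1967 + 491 - 19 + 4) mod 7 = 2443 mod 7 = 0 -> Monday (Mon=0 ... Sun=6)
Days before February (Jan): 31; offset = 31 + 26 - 1 = 56
Weekday index = (0 + 56) mod 7 = 0

Day of the week: Monday


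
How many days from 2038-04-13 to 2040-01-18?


From 2038-04-13 to 2040-01-18
2038-04-13: days before April = 31 + 28 + 31 = 90 (2038 is not a leap year); day of year = 90 + 13 = 103
2040-01-18: day of year = 18
Rest of 2038: 365 - 103 = 262
Full years 2039 (365): 365
Total = 262 + 365 + 18 = 645

645 days


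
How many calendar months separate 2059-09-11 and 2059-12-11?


From September 2059 to December 2059
0 years * 12 = 0 months, plus 3 months = 3

3 months


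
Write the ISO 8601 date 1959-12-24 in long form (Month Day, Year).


ISO 1959-12-24 parses as year=1959, month=12, day=24
Month 12 -> December

December 24, 1959


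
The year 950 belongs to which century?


Century = (year - 1) // 100 + 1
= (950 - 1) // 100 + 1
= 949 // 100 + 1
= 9 + 1

10th century


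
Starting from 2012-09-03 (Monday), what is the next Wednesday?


Current: Monday
Target: Wednesday
Days ahead: 2

Next Wednesday: 2012-09-05


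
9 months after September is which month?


September is month 9
9 + 9 = 18; wrap: 18 - 12 = 6

June


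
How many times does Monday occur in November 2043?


November 2043 has 30 days
Anchor: Jan 1, 2043. With p = 2043 - 1 = 2042: (p + p//4 - p//100 + p//400) mod 7 = (2042 + 510 - 20 + 5) mod 7 = 2537 mod 7 = 3 -> Thursday (Mon=0 ... Sun=6)
Days before November (Jan-Oct): 304; November 1 index = (3 + 304) mod 7 = 6 -> Sunday
First Monday is November 2
Mondays: 2, 9, 16, 23, 30

5 Mondays


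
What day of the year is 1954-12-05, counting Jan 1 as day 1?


Date: December 5, 1954
Days in months 1 through 11: 334
Plus 5 days in December

Day of year: 339


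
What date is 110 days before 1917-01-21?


Start: 1917-01-21, subtract 110 days
Back 21 days from January 21 reaches December 31, 1916 -> 89 left
December 1916 has 31 days -> back to November 30, 1916 -> 58 left
November 1916 has 30 days -> back to October 31, 1916 -> 28 left
October 1916: 31 - 28 = 3 -> lands on October 3

Result: 1916-10-03


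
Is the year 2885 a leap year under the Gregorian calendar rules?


Gregorian leap year rule: divisible by 4, but not by 100, unless also by 400.
2885 is not divisible by 4 -> not a leap year

No


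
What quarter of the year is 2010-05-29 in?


Month: May (month 5)
Q1: Jan-Mar, Q2: Apr-Jun, Q3: Jul-Sep, Q4: Oct-Dec

Q2


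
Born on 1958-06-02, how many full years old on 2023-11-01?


Birth: 1958-06-02
Reference: 2023-11-01
Year difference: 2023 - 1958 = 65

65 years old


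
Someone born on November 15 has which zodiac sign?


Date: November 15
Conventional tropical zodiac dates: Scorpio from October 23 onward; Sagittarius starts November 22
November 15 falls within the Scorpio range

Scorpio


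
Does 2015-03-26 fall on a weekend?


Anchor: Jan 1, 2015. With p = 2015 - 1 = 2014: (p + p//4 - p//100 + p//400) mod 7 = (2014 + 503 - 20 + 5) mod 7 = 2502 mod 7 = 3 -> Thursday (Mon=0 ... Sun=6)
Day of year: 85; offset = 84
Weekday index = (3 + 84) mod 7 = 3 -> Thursday
Weekend days: Saturday, Sunday

No


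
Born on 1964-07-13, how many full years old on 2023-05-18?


Birth: 1964-07-13
Reference: 2023-05-18
Year difference: 2023 - 1964 = 59
Birthday not yet reached in 2023, subtract 1

58 years old


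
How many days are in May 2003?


May 2003

31 days


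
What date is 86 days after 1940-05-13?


Start: 1940-05-13, add 86 days
May 1940 has 31 days: 31 - 13 = 18 days to May 31 -> 68 left
June 1940 has 30 days -> 38 left
July 1940 has 31 days -> 7 left
August 1940: 7 <= 31 -> lands on August 7

Result: 1940-08-07


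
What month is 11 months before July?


July is month 7
7 - 11 = -4; wrap: -4 + 12 = 8

August


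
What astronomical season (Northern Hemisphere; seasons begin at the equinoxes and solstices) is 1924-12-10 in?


Date: December 10
Astronomical Autumn (approx.; exact equinox/solstice day varies by year): September 22 to December 20
December 10 falls within the Autumn window

Autumn


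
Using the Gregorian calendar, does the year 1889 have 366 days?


Gregorian leap year rule: divisible by 4, but not by 100, unless also by 400.
1889 is not divisible by 4 -> not a leap year

No


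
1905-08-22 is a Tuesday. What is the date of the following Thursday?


Current: Tuesday
Target: Thursday
Days ahead: 2

Next Thursday: 1905-08-24


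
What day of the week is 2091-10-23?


Date: October 23, 2091
Anchor: Jan 1, 2091. With p = 2091 - 1 = 2090: (p + p//4 - p//100 + p//400) mod 7 = (2090 + 522 - 20 + 5) mod 7 = 2597 mod 7 = 0 -> Monday (Mon=0 ... Sun=6)
Days before October (Jan-Sep): 273; offset = 273 + 23 - 1 = 295
Weekday index = (0 + 295) mod 7 = 1

Day of the week: Tuesday


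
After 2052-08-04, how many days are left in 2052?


Day of year: 217 of 366
Remaining = 366 - 217

149 days


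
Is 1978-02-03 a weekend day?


Anchor: Jan 1, 1978. With p = 1978 - 1 = 1977: (p + p//4 - p//100 + p//400) mod 7 = (1977 + 494 - 19 + 4) mod 7 = 2456 mod 7 = 6 -> Sunday (Mon=0 ... Sun=6)
Day of year: 34; offset = 33
Weekday index = (6 + 33) mod 7 = 4 -> Friday
Weekend days: Saturday, Sunday

No


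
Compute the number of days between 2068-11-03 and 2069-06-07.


From 2068-11-03 to 2069-06-07
2068-11-03: days before November = 31 + 29 + 31 + 30 + 31 + 30 + 31 + 31 + 30 + 31 = 305 (2068 is a leap year); day of year = 305 + 3 = 308
2069-06-07: days before June = 31 + 28 + 31 + 30 + 31 = 151 (2069 is not a leap year); day of year = 151 + 7 = 158
Rest of 2068: 366 - 308 = 58
Total = 58 + 158 = 216

216 days


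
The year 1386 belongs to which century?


Century = (year - 1) // 100 + 1
= (1386 - 1) // 100 + 1
= 1385 // 100 + 1
= 13 + 1

14th century


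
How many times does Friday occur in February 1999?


February 1999 has 28 days
Anchor: Jan 1, 1999. With p = 1999 - 1 = 1998: (p + p//4 - p//100 + p//400) mod 7 = (1998 + 499 - 19 + 4) mod 7 = 2482 mod 7 = 4 -> Friday (Mon=0 ... Sun=6)
Days before February (Jan): 31; February 1 index = (4 + 31) mod 7 = 0 -> Monday
First Friday is February 5
Fridays: 5, 12, 19, 26

4 Fridays


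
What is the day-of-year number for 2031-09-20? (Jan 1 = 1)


Date: September 20, 2031
Days in months 1 through 8: 243
Plus 20 days in September

Day of year: 263


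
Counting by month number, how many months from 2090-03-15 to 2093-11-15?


From March 2090 to November 2093
3 years * 12 = 36 months, plus 8 months = 44

44 months


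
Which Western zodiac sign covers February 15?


Date: February 15
Conventional tropical zodiac dates: Aquarius from January 20 onward; Pisces starts February 19
February 15 falls within the Aquarius range

Aquarius


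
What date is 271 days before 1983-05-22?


Start: 1983-05-22, subtract 271 days
Back 22 days from May 22 reaches April 30, 1983 -> 249 left
April 1983 has 30 days -> back to March 31, 1983 -> 219 left
March 1983 has 31 days -> back to February 28, 1983 -> 188 left
February 1983 has 28 days -> back to January 31, 1983 -> 160 left
January 1983 has 31 days -> back to December 31, 1982 -> 129 left
December 1982 has 31 days -> back to November 30, 1982 -> 98 left
November 1982 has 30 days -> back to October 31, 1982 -> 68 left
October 1982 has 31 days -> back to September 30, 1982 -> 37 left
September 1982 has 30 days -> back to August 31, 1982 -> 7 left
August 1982: 31 - 7 = 24 -> lands on August 24

Result: 1982-08-24


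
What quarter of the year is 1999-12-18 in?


Month: December (month 12)
Q1: Jan-Mar, Q2: Apr-Jun, Q3: Jul-Sep, Q4: Oct-Dec

Q4


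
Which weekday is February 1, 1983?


Target: February 1, 1983
Anchor: Jan 1, 1983. With p = 1983 - 1 = 1982: (p + p//4 - p//100 + p//400) mod 7 = (1982 + 495 - 19 + 4) mod 7 = 2462 mod 7 = 5 -> Saturday (Mon=0 ... Sun=6)
Days before February (Jan): 31 days
Weekday index = (5 + 31) mod 7 = 1

Tuesday


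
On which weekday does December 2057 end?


December 2057 has 31 days
Anchor: Jan 1, 2057. With p = 2057 - 1 = 2056: (p + p//4 - p//100 + p//400) mod 7 = (2056 + 514 - 20 + 5) mod 7 = 2555 mod 7 = 0 -> Monday (Mon=0 ... Sun=6)
Days before December (Jan-Nov): 334; December 1 index = (0 + 334) mod 7 = 5 -> Saturday
Last day offset: 31 - 1 = 30 days
Weekday index = (5 + 30) mod 7 = 0

Monday, December 31


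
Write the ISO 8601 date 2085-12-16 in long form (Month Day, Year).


ISO 2085-12-16 parses as year=2085, month=12, day=16
Month 12 -> December

December 16, 2085


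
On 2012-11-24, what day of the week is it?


Date: November 24, 2012
Anchor: Jan 1, 2012. With p = 2012 - 1 = 2011: (p + p//4 - p//100 + p//400) mod 7 = (2011 + 502 - 20 + 5) mod 7 = 2498 mod 7 = 6 -> Sunday (Mon=0 ... Sun=6)
Days before November (Jan-Oct): 305; offset = 305 + 24 - 1 = 328
Weekday index = (6 + 328) mod 7 = 5

Day of the week: Saturday


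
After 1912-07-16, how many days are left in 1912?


Day of year: 198 of 366
Remaining = 366 - 198

168 days


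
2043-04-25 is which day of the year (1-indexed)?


Date: April 25, 2043
Days in months 1 through 3: 90
Plus 25 days in April

Day of year: 115


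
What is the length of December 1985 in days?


December 1985

31 days


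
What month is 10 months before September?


September is month 9
9 - 10 = -1; wrap: -1 + 12 = 11

November


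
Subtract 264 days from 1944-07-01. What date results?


Start: 1944-07-01, subtract 264 days
Back 1 day from July 1 reaches June 30, 1944 -> 263 left
June 1944 has 30 days -> back to May 31, 1944 -> 233 left
May 1944 has 31 days -> back to April 30, 1944 -> 202 left
April 1944 has 30 days -> back to March 31, 1944 -> 172 left
March 1944 has 31 days -> back to February 29, 1944 -> 141 left
February 1944 has 29 days -> back to January 31, 1944 -> 112 left
January 1944 has 31 days -> back to December 31, 1943 -> 81 left
December 1943 has 31 days -> back to November 30, 1943 -> 50 left
November 1943 has 30 days -> back to October 31, 1943 -> 20 left
October 1943: 31 - 20 = 11 -> lands on October 11

Result: 1943-10-11


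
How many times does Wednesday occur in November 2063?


November 2063 has 30 days
Anchor: Jan 1, 2063. With p = 2063 - 1 = 2062: (p + p//4 - p//100 + p//400) mod 7 = (2062 + 515 - 20 + 5) mod 7 = 2562 mod 7 = 0 -> Monday (Mon=0 ... Sun=6)
Days before November (Jan-Oct): 304; November 1 index = (0 + 304) mod 7 = 3 -> Thursday
First Wednesday is November 7
Wednesdays: 7, 14, 21, 28

4 Wednesdays
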